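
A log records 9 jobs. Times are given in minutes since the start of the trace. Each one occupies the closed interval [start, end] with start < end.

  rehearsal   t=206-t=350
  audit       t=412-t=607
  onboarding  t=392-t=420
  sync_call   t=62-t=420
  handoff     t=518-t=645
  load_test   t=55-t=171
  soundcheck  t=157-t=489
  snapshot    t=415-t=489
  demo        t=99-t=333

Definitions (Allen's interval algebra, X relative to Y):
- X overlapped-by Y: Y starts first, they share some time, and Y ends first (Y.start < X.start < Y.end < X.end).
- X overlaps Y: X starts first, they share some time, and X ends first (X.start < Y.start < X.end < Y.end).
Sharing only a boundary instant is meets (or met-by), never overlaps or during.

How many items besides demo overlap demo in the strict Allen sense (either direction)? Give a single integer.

Target demo = [t=99, t=333].
audit [t=412, t=607] → after → no.
handoff [t=518, t=645] → after → no.
load_test [t=55, t=171] → overlaps → counts.
onboarding [t=392, t=420] → after → no.
rehearsal [t=206, t=350] → overlapped-by → counts.
snapshot [t=415, t=489] → after → no.
soundcheck [t=157, t=489] → overlapped-by → counts.
sync_call [t=62, t=420] → contains → no.
Total: 3.

3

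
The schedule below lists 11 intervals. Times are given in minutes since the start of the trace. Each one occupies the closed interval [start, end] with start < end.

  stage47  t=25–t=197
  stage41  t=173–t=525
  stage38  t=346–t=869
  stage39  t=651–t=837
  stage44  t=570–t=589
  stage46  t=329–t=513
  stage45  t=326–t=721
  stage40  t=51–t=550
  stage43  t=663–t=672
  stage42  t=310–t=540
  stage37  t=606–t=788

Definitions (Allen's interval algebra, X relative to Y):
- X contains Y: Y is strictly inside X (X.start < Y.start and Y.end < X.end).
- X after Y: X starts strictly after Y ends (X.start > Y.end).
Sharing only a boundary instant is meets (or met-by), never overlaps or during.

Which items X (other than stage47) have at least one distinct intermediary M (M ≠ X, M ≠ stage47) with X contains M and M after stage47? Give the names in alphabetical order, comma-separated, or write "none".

Target stage47 = [t=25, t=197].
Intermediaries M with M after stage47: stage37, stage38, stage39, stage42, stage43, stage44, stage45, stage46.
Via stage37 — items with X contains stage37: stage38.
Via stage38 — items with X contains stage38: none.
Via stage39 — items with X contains stage39: stage38.
Via stage42 — items with X contains stage42: stage40.
Via stage43 — items with X contains stage43: stage37, stage38, stage39, stage45.
Via stage44 — items with X contains stage44: stage38, stage45.
Via stage45 — items with X contains stage45: none.
Via stage46 — items with X contains stage46: stage40, stage41, stage42, stage45.
Union: stage37, stage38, stage39, stage40, stage41, stage42, stage45.

stage37, stage38, stage39, stage40, stage41, stage42, stage45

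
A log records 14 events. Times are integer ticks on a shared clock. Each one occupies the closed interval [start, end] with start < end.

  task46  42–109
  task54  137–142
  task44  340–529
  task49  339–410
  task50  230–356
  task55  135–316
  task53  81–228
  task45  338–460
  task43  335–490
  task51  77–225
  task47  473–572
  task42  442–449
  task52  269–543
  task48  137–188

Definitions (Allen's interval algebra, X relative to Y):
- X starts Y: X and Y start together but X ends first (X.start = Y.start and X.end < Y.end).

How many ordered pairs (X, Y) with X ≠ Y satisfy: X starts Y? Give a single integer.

Checking all 182 ordered pairs for relation 'starts'; matching pairs in alphabetical order:
(task54, task48): task54 starts task48 ✓
Count: 1.

1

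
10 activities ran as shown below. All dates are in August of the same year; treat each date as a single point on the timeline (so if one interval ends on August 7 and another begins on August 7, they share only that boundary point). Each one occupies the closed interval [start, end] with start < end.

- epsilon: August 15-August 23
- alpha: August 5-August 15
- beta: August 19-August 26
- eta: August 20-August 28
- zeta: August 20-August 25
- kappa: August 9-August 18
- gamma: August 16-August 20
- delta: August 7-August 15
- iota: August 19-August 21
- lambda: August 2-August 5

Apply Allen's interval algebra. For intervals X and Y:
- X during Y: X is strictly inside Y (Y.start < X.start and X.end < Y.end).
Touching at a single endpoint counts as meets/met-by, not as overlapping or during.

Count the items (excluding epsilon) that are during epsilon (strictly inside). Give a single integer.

Target epsilon = [August 15, August 23].
alpha [August 5, August 15] → meets → no.
beta [August 19, August 26] → overlapped-by → no.
delta [August 7, August 15] → meets → no.
eta [August 20, August 28] → overlapped-by → no.
gamma [August 16, August 20] → during → counts.
iota [August 19, August 21] → during → counts.
kappa [August 9, August 18] → overlaps → no.
lambda [August 2, August 5] → before → no.
zeta [August 20, August 25] → overlapped-by → no.
Total: 2.

2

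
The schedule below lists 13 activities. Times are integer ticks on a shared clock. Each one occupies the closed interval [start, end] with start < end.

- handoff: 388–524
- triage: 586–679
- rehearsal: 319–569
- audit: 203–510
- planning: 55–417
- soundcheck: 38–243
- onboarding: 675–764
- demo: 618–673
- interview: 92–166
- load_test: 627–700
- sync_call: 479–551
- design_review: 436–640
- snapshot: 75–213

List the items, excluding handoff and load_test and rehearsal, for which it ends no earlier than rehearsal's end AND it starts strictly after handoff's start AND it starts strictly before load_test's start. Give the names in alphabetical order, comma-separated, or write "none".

demo, design_review, triage

Conditions: its end is no earlier than rehearsal's end (X.end >= 569) AND its start is strictly after handoff's start (X.start > 388) AND its start is strictly before load_test's start (X.start < 627).
audit: end 510 >= 569? ✗; start 203 > 388? ✗; start 203 < 627? ✓ → no.
demo: end 673 >= 569? ✓; start 618 > 388? ✓; start 618 < 627? ✓ → yes.
design_review: end 640 >= 569? ✓; start 436 > 388? ✓; start 436 < 627? ✓ → yes.
interview: end 166 >= 569? ✗; start 92 > 388? ✗; start 92 < 627? ✓ → no.
onboarding: end 764 >= 569? ✓; start 675 > 388? ✓; start 675 < 627? ✗ → no.
planning: end 417 >= 569? ✗; start 55 > 388? ✗; start 55 < 627? ✓ → no.
snapshot: end 213 >= 569? ✗; start 75 > 388? ✗; start 75 < 627? ✓ → no.
soundcheck: end 243 >= 569? ✗; start 38 > 388? ✗; start 38 < 627? ✓ → no.
sync_call: end 551 >= 569? ✗; start 479 > 388? ✓; start 479 < 627? ✓ → no.
triage: end 679 >= 569? ✓; start 586 > 388? ✓; start 586 < 627? ✓ → yes.
Result: demo, design_review, triage.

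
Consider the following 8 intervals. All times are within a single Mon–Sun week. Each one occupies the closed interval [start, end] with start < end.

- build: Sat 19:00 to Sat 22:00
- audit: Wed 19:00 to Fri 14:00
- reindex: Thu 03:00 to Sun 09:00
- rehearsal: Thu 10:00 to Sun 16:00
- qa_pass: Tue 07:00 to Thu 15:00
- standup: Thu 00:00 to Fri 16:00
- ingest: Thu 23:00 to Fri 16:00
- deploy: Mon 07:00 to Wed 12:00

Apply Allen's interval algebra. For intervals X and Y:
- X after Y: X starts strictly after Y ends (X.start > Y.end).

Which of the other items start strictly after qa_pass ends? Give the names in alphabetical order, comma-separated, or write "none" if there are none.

Target qa_pass = [Tue 07:00, Thu 15:00].
audit [Wed 19:00, Fri 14:00] → overlapped-by → no.
build [Sat 19:00, Sat 22:00] → after → yes.
deploy [Mon 07:00, Wed 12:00] → overlaps → no.
ingest [Thu 23:00, Fri 16:00] → after → yes.
rehearsal [Thu 10:00, Sun 16:00] → overlapped-by → no.
reindex [Thu 03:00, Sun 09:00] → overlapped-by → no.
standup [Thu 00:00, Fri 16:00] → overlapped-by → no.
Result: build, ingest.

build, ingest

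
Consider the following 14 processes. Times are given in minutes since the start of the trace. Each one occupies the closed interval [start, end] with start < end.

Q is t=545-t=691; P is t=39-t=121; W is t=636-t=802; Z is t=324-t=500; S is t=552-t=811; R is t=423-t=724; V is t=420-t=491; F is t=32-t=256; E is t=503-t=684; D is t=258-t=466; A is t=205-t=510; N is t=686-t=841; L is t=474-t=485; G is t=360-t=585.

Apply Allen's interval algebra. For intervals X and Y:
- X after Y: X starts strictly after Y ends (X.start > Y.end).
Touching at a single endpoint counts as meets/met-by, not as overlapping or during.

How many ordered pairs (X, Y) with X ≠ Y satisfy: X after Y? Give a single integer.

Checking all 182 ordered pairs for relation 'after'; matching pairs in alphabetical order:
(A, P): A after P ✓
(D, F): D after F ✓
(D, P): D after P ✓
(E, D): E after D ✓
(E, F): E after F ✓
(E, L): E after L ✓
(E, P): E after P ✓
(E, V): E after V ✓
(E, Z): E after Z ✓
(G, F): G after F ✓
(G, P): G after P ✓
(L, D): L after D ✓
(L, F): L after F ✓
(L, P): L after P ✓
(N, A): N after A ✓
(N, D): N after D ✓
(N, E): N after E ✓
(N, F): N after F ✓
(N, G): N after G ✓
(N, L): N after L ✓
(N, P): N after P ✓
(N, V): N after V ✓
(N, Z): N after Z ✓
(Q, A): Q after A ✓
... plus 27 further pairs not listed.
Count: 51.

51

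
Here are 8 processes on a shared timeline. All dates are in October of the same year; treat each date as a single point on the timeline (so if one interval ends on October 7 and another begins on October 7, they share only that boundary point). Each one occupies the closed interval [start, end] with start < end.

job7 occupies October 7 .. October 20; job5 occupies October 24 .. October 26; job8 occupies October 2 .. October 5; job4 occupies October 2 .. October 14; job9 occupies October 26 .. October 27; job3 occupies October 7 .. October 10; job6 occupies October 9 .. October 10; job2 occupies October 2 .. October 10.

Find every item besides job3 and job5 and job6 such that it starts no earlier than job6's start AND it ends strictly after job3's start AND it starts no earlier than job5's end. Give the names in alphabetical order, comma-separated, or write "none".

Conditions: its start is no earlier than job6's start (X.start >= October 9) AND its end is strictly after job3's start (X.end > October 7) AND its start is no earlier than job5's end (X.start >= October 26).
job2: start October 2 >= October 9? ✗; end October 10 > October 7? ✓; start October 2 >= October 26? ✗ → no.
job4: start October 2 >= October 9? ✗; end October 14 > October 7? ✓; start October 2 >= October 26? ✗ → no.
job7: start October 7 >= October 9? ✗; end October 20 > October 7? ✓; start October 7 >= October 26? ✗ → no.
job8: start October 2 >= October 9? ✗; end October 5 > October 7? ✗; start October 2 >= October 26? ✗ → no.
job9: start October 26 >= October 9? ✓; end October 27 > October 7? ✓; start October 26 >= October 26? ✓ → yes.
Result: job9.

job9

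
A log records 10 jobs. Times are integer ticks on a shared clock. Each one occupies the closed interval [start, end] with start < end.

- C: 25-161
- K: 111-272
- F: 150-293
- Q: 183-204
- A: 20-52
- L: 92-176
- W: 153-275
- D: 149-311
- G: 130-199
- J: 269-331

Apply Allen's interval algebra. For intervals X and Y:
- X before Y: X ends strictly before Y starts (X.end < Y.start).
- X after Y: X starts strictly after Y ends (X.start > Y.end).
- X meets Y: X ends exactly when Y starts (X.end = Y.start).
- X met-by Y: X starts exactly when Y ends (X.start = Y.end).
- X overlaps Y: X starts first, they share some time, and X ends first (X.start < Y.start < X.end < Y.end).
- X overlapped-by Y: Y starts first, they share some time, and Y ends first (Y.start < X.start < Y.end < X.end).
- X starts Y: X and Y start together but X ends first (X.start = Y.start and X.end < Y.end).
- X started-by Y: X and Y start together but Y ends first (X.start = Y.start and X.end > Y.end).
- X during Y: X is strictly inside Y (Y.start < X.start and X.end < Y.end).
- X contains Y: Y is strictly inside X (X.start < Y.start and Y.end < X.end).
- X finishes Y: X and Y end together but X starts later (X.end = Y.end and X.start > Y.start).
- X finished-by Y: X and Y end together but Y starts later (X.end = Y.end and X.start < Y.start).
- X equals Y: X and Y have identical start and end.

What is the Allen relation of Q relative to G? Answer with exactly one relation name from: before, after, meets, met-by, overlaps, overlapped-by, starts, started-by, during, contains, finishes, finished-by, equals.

Q = [183, 204]; G = [130, 199].
Compare endpoints: Q.start > G.start, Q.start < G.end, Q.end > G.start, Q.end > G.end.
That pattern is 'overlapped-by'.

overlapped-by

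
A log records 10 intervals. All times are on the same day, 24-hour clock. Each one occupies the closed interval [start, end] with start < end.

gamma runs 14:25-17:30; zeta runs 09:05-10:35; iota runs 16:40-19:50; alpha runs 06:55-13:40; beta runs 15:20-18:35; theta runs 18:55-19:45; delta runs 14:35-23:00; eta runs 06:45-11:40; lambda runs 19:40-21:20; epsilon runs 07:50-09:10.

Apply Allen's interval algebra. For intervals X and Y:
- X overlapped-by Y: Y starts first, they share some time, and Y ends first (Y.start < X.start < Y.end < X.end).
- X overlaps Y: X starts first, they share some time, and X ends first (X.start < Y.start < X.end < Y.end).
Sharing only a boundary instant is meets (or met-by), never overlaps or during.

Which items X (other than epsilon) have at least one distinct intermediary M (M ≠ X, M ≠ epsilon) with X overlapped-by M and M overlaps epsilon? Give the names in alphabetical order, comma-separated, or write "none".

none

Target epsilon = [07:50, 09:10].
Intermediaries M with M overlaps epsilon: none.
Union: none.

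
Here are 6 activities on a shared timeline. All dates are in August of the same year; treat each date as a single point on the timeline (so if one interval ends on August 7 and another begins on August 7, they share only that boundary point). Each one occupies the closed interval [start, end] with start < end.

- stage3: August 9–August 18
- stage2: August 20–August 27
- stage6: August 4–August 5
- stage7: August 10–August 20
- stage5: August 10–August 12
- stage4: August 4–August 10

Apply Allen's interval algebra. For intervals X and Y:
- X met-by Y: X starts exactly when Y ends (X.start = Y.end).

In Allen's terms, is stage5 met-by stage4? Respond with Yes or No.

stage5 = [August 10, August 12], stage4 = [August 4, August 10].
Actual relation of stage5 to stage4: met-by.
Asked whether 'met-by' holds → Yes.

Yes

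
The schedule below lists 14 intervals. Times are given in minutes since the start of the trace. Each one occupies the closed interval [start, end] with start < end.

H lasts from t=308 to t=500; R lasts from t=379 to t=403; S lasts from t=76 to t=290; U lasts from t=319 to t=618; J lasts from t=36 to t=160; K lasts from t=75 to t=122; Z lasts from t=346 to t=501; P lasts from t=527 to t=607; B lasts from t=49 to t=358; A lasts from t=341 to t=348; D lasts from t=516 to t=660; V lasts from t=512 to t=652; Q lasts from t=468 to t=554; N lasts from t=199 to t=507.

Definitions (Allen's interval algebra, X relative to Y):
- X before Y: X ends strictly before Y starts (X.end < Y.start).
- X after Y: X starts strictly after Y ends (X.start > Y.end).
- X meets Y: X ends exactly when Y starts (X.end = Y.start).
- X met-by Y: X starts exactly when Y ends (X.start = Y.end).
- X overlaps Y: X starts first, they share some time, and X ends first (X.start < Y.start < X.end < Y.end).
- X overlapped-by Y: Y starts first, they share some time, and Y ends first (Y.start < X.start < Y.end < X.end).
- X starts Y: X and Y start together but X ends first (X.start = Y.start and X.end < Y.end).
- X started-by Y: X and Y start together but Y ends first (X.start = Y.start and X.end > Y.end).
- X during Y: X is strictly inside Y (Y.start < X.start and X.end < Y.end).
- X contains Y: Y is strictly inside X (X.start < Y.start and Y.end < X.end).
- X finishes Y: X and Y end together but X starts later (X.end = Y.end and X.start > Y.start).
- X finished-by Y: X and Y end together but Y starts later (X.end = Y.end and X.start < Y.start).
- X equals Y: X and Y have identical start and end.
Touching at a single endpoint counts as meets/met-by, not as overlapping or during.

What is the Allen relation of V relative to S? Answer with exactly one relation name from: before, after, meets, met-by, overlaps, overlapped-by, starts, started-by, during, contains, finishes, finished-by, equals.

after

V = [t=512, t=652]; S = [t=76, t=290].
Compare endpoints: V.start > S.start, V.start > S.end, V.end > S.start, V.end > S.end.
That pattern is 'after'.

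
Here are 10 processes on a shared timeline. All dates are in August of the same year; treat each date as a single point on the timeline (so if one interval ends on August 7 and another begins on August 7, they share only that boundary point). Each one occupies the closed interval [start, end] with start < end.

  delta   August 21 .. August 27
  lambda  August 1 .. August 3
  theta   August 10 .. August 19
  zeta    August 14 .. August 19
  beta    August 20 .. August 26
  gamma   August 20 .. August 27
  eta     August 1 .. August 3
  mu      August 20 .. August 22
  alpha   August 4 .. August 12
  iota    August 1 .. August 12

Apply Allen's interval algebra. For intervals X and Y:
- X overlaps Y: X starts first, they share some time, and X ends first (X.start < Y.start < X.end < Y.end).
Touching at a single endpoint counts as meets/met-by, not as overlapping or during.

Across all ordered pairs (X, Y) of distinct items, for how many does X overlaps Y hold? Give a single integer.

4

Checking all 90 ordered pairs for relation 'overlaps'; matching pairs in alphabetical order:
(alpha, theta): alpha overlaps theta ✓
(beta, delta): beta overlaps delta ✓
(iota, theta): iota overlaps theta ✓
(mu, delta): mu overlaps delta ✓
Count: 4.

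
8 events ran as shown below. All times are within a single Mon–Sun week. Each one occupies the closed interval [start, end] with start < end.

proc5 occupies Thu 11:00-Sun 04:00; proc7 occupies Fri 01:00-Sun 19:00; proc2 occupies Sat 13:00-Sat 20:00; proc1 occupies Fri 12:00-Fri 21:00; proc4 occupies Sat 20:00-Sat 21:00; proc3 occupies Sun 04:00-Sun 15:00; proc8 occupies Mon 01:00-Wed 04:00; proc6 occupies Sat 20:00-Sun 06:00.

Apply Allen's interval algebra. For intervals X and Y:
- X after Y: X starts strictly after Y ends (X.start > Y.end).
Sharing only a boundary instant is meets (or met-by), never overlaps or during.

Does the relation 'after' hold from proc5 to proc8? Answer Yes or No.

Yes

proc5 = [Thu 11:00, Sun 04:00], proc8 = [Mon 01:00, Wed 04:00].
Actual relation of proc5 to proc8: after.
Asked whether 'after' holds → Yes.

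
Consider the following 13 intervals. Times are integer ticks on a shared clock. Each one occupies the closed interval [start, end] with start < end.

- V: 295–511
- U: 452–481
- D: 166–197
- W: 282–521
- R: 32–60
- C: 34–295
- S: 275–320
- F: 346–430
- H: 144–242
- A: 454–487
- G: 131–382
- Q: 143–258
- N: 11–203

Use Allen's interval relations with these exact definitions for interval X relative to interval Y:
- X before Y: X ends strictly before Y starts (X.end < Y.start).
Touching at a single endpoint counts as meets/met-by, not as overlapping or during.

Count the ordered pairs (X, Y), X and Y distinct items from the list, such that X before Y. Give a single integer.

44

Checking all 156 ordered pairs for relation 'before'; matching pairs in alphabetical order:
(C, A): C before A ✓
(C, F): C before F ✓
(C, U): C before U ✓
(D, A): D before A ✓
(D, F): D before F ✓
(D, S): D before S ✓
(D, U): D before U ✓
(D, V): D before V ✓
(D, W): D before W ✓
(F, A): F before A ✓
(F, U): F before U ✓
(G, A): G before A ✓
(G, U): G before U ✓
(H, A): H before A ✓
(H, F): H before F ✓
(H, S): H before S ✓
(H, U): H before U ✓
(H, V): H before V ✓
(H, W): H before W ✓
(N, A): N before A ✓
(N, F): N before F ✓
(N, S): N before S ✓
(N, U): N before U ✓
(N, V): N before V ✓
... plus 20 further pairs not listed.
Count: 44.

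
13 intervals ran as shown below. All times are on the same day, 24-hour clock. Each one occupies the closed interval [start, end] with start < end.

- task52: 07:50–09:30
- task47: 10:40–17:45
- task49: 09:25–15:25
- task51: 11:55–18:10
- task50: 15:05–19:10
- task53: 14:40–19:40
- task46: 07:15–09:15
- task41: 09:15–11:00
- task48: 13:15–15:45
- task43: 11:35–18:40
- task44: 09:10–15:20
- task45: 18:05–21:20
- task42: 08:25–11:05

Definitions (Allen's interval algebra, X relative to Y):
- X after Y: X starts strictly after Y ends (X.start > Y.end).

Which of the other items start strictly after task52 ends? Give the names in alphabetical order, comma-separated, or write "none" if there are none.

task43, task45, task47, task48, task50, task51, task53

Target task52 = [07:50, 09:30].
task41 [09:15, 11:00] → overlapped-by → no.
task42 [08:25, 11:05] → overlapped-by → no.
task43 [11:35, 18:40] → after → yes.
task44 [09:10, 15:20] → overlapped-by → no.
task45 [18:05, 21:20] → after → yes.
task46 [07:15, 09:15] → overlaps → no.
task47 [10:40, 17:45] → after → yes.
task48 [13:15, 15:45] → after → yes.
task49 [09:25, 15:25] → overlapped-by → no.
task50 [15:05, 19:10] → after → yes.
task51 [11:55, 18:10] → after → yes.
task53 [14:40, 19:40] → after → yes.
Result: task43, task45, task47, task48, task50, task51, task53.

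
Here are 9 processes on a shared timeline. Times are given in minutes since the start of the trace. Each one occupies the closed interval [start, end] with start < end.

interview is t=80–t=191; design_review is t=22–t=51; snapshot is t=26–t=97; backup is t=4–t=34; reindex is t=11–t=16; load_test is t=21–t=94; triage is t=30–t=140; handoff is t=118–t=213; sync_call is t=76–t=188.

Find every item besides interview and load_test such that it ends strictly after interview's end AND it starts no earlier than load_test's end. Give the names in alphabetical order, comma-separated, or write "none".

handoff

Conditions: its end is strictly after interview's end (X.end > t=191) AND its start is no earlier than load_test's end (X.start >= t=94).
backup: end t=34 > t=191? ✗; start t=4 >= t=94? ✗ → no.
design_review: end t=51 > t=191? ✗; start t=22 >= t=94? ✗ → no.
handoff: end t=213 > t=191? ✓; start t=118 >= t=94? ✓ → yes.
reindex: end t=16 > t=191? ✗; start t=11 >= t=94? ✗ → no.
snapshot: end t=97 > t=191? ✗; start t=26 >= t=94? ✗ → no.
sync_call: end t=188 > t=191? ✗; start t=76 >= t=94? ✗ → no.
triage: end t=140 > t=191? ✗; start t=30 >= t=94? ✗ → no.
Result: handoff.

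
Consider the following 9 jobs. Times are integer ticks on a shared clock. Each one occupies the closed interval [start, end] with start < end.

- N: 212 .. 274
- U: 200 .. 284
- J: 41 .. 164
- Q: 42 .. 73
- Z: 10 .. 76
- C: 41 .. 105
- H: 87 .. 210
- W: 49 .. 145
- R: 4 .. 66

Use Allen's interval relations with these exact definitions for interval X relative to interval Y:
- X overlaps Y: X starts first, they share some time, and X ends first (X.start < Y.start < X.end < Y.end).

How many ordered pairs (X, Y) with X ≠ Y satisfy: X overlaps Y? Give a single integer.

Checking all 72 ordered pairs for relation 'overlaps'; matching pairs in alphabetical order:
(C, H): C overlaps H ✓
(C, W): C overlaps W ✓
(H, U): H overlaps U ✓
(J, H): J overlaps H ✓
(Q, W): Q overlaps W ✓
(R, C): R overlaps C ✓
(R, J): R overlaps J ✓
(R, Q): R overlaps Q ✓
(R, W): R overlaps W ✓
(R, Z): R overlaps Z ✓
(W, H): W overlaps H ✓
(Z, C): Z overlaps C ✓
(Z, J): Z overlaps J ✓
(Z, W): Z overlaps W ✓
Count: 14.

14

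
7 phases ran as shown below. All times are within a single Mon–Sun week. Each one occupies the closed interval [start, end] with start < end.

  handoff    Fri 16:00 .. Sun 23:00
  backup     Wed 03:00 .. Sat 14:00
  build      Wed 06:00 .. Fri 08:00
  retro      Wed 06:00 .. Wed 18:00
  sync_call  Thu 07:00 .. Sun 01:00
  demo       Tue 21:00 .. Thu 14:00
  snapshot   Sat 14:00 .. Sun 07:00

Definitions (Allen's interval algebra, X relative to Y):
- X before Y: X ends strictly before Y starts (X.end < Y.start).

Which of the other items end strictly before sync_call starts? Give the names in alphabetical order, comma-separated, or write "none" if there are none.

Target sync_call = [Thu 07:00, Sun 01:00].
backup [Wed 03:00, Sat 14:00] → overlaps → no.
build [Wed 06:00, Fri 08:00] → overlaps → no.
demo [Tue 21:00, Thu 14:00] → overlaps → no.
handoff [Fri 16:00, Sun 23:00] → overlapped-by → no.
retro [Wed 06:00, Wed 18:00] → before → yes.
snapshot [Sat 14:00, Sun 07:00] → overlapped-by → no.
Result: retro.

retro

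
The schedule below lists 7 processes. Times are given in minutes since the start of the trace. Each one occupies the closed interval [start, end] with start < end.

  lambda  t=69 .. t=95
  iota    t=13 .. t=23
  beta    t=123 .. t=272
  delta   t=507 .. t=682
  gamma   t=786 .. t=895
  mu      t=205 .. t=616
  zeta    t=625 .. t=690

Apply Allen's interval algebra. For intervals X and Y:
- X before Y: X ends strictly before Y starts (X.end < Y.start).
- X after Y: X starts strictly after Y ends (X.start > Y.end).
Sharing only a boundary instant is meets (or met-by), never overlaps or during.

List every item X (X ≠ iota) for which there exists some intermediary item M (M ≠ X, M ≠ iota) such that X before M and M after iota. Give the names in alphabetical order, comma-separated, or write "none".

Target iota = [t=13, t=23].
Intermediaries M with M after iota: beta, delta, gamma, lambda, mu, zeta.
Via beta — items with X before beta: lambda.
Via delta — items with X before delta: beta, lambda.
Via gamma — items with X before gamma: beta, delta, lambda, mu, zeta.
Via lambda — items with X before lambda: none.
Via mu — items with X before mu: lambda.
Via zeta — items with X before zeta: beta, lambda, mu.
Union: beta, delta, lambda, mu, zeta.

beta, delta, lambda, mu, zeta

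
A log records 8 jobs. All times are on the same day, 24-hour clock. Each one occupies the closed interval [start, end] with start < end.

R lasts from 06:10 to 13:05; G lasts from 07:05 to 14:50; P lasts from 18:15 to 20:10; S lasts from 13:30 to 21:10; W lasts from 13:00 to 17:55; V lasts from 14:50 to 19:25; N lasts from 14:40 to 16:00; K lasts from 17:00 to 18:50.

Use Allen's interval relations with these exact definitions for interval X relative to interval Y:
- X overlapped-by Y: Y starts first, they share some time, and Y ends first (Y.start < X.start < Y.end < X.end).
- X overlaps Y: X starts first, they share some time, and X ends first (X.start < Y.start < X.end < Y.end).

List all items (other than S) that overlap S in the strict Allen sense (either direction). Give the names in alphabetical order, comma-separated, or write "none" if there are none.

G, W

Target S = [13:30, 21:10].
G [07:05, 14:50] → overlaps → yes.
K [17:00, 18:50] → during → no.
N [14:40, 16:00] → during → no.
P [18:15, 20:10] → during → no.
R [06:10, 13:05] → before → no.
V [14:50, 19:25] → during → no.
W [13:00, 17:55] → overlaps → yes.
Result: G, W.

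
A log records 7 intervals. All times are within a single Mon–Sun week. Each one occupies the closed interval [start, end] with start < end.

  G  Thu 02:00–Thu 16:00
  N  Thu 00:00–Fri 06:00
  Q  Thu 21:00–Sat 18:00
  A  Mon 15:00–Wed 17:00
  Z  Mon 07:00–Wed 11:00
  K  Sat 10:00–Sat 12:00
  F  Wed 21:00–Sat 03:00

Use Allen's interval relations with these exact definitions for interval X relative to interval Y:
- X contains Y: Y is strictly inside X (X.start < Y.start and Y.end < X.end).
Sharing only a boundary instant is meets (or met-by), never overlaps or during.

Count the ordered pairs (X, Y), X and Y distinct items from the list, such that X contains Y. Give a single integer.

Checking all 42 ordered pairs for relation 'contains'; matching pairs in alphabetical order:
(F, G): F contains G ✓
(F, N): F contains N ✓
(N, G): N contains G ✓
(Q, K): Q contains K ✓
Count: 4.

4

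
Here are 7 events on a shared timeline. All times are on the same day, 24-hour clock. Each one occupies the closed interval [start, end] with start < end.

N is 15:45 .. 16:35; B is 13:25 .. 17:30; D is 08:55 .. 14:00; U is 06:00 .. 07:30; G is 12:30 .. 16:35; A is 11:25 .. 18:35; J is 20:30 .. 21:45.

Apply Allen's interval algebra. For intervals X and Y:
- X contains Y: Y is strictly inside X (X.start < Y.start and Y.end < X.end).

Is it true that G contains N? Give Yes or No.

G = [12:30, 16:35], N = [15:45, 16:35].
Actual relation of G to N: finished-by.
Asked whether 'contains' holds → No.

No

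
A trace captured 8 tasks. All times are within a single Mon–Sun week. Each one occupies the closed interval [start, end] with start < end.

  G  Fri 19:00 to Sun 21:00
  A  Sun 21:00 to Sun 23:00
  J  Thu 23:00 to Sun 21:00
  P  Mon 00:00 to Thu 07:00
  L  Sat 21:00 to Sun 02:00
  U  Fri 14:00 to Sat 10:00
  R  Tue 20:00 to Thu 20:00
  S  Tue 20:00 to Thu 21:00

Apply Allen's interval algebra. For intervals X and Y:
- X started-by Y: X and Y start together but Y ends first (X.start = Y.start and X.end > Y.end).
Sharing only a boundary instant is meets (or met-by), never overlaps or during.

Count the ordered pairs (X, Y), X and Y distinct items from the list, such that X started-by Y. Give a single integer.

Checking all 56 ordered pairs for relation 'started-by'; matching pairs in alphabetical order:
(S, R): S started-by R ✓
Count: 1.

1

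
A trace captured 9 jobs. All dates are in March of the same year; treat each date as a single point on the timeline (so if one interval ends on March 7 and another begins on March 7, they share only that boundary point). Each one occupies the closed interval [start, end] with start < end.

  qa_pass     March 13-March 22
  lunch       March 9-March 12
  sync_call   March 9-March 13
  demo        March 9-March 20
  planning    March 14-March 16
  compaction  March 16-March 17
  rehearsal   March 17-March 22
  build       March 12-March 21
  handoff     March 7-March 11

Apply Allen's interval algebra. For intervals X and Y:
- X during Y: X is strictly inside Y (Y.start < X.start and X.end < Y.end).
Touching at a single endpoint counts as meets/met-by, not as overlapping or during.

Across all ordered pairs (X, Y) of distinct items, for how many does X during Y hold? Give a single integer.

Checking all 72 ordered pairs for relation 'during'; matching pairs in alphabetical order:
(compaction, build): compaction during build ✓
(compaction, demo): compaction during demo ✓
(compaction, qa_pass): compaction during qa_pass ✓
(planning, build): planning during build ✓
(planning, demo): planning during demo ✓
(planning, qa_pass): planning during qa_pass ✓
Count: 6.

6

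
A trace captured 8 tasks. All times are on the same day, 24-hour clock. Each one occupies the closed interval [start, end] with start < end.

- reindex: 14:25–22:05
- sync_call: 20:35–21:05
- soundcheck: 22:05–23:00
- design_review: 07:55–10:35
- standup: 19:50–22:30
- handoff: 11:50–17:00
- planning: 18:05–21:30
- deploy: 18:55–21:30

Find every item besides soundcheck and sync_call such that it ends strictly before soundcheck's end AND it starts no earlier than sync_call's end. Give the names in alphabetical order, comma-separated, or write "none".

none

Conditions: its end is strictly before soundcheck's end (X.end < 23:00) AND its start is no earlier than sync_call's end (X.start >= 21:05).
deploy: end 21:30 < 23:00? ✓; start 18:55 >= 21:05? ✗ → no.
design_review: end 10:35 < 23:00? ✓; start 07:55 >= 21:05? ✗ → no.
handoff: end 17:00 < 23:00? ✓; start 11:50 >= 21:05? ✗ → no.
planning: end 21:30 < 23:00? ✓; start 18:05 >= 21:05? ✗ → no.
reindex: end 22:05 < 23:00? ✓; start 14:25 >= 21:05? ✗ → no.
standup: end 22:30 < 23:00? ✓; start 19:50 >= 21:05? ✗ → no.
Result: none.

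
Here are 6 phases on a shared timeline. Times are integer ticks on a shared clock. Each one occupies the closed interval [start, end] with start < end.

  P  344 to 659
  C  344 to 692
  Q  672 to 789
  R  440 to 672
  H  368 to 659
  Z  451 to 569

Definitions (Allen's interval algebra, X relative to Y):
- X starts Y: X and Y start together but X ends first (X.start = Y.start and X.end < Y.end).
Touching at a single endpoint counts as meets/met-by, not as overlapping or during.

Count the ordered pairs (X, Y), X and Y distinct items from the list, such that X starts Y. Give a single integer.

1

Checking all 30 ordered pairs for relation 'starts'; matching pairs in alphabetical order:
(P, C): P starts C ✓
Count: 1.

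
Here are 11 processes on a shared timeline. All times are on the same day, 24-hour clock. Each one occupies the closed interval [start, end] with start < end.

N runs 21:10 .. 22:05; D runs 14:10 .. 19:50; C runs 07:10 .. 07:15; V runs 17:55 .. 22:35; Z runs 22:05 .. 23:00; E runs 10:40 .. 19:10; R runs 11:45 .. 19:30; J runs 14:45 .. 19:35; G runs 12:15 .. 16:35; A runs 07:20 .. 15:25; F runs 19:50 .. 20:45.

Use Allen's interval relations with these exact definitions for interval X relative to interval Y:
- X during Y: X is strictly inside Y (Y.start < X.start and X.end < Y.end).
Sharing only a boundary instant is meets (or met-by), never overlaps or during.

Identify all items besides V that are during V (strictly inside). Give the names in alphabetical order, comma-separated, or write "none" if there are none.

Target V = [17:55, 22:35].
A [07:20, 15:25] → before → no.
C [07:10, 07:15] → before → no.
D [14:10, 19:50] → overlaps → no.
E [10:40, 19:10] → overlaps → no.
F [19:50, 20:45] → during → yes.
G [12:15, 16:35] → before → no.
J [14:45, 19:35] → overlaps → no.
N [21:10, 22:05] → during → yes.
R [11:45, 19:30] → overlaps → no.
Z [22:05, 23:00] → overlapped-by → no.
Result: F, N.

F, N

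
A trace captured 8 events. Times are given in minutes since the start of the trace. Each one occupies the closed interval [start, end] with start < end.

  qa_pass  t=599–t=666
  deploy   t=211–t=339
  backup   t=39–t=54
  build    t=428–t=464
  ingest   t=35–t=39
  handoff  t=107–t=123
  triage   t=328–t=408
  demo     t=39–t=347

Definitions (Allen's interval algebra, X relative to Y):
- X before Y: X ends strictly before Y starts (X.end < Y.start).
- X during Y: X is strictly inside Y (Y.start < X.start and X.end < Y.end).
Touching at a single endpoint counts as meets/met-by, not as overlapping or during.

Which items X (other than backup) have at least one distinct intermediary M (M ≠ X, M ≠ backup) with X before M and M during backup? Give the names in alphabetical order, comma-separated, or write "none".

Target backup = [t=39, t=54].
Intermediaries M with M during backup: none.
Union: none.

none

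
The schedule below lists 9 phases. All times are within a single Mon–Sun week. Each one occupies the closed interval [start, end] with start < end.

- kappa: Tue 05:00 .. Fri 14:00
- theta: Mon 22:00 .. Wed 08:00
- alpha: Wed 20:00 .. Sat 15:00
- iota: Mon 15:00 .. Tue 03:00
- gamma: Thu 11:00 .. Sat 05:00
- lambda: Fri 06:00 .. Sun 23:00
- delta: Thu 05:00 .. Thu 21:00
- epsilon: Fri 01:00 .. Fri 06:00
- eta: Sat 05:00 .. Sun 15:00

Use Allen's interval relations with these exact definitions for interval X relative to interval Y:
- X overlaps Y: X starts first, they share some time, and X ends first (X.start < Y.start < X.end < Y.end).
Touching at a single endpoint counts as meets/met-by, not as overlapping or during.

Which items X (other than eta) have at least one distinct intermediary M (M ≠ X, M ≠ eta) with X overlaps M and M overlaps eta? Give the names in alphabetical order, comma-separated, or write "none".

Target eta = [Sat 05:00, Sun 15:00].
Intermediaries M with M overlaps eta: alpha.
Via alpha — items with X overlaps alpha: kappa.
Union: kappa.

kappa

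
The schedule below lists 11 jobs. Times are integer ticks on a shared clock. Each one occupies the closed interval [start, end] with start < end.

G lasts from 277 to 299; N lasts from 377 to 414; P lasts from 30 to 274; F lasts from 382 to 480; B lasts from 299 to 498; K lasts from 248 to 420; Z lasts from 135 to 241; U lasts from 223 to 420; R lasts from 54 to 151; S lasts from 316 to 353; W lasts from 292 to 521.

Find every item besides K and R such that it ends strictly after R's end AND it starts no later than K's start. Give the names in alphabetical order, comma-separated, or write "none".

Conditions: its end is strictly after R's end (X.end > 151) AND its start is no later than K's start (X.start <= 248).
B: end 498 > 151? ✓; start 299 <= 248? ✗ → no.
F: end 480 > 151? ✓; start 382 <= 248? ✗ → no.
G: end 299 > 151? ✓; start 277 <= 248? ✗ → no.
N: end 414 > 151? ✓; start 377 <= 248? ✗ → no.
P: end 274 > 151? ✓; start 30 <= 248? ✓ → yes.
S: end 353 > 151? ✓; start 316 <= 248? ✗ → no.
U: end 420 > 151? ✓; start 223 <= 248? ✓ → yes.
W: end 521 > 151? ✓; start 292 <= 248? ✗ → no.
Z: end 241 > 151? ✓; start 135 <= 248? ✓ → yes.
Result: P, U, Z.

P, U, Z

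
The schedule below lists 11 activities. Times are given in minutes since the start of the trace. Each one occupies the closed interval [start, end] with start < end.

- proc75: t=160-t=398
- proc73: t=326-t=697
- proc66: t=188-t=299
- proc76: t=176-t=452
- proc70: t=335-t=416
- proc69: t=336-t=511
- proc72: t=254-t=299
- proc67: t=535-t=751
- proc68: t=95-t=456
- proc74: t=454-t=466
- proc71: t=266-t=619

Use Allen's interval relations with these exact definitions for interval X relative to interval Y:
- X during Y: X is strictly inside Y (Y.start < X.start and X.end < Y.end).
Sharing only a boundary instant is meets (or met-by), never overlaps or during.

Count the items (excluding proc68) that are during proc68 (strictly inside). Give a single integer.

Target proc68 = [t=95, t=456].
proc66 [t=188, t=299] → during → counts.
proc67 [t=535, t=751] → after → no.
proc69 [t=336, t=511] → overlapped-by → no.
proc70 [t=335, t=416] → during → counts.
proc71 [t=266, t=619] → overlapped-by → no.
proc72 [t=254, t=299] → during → counts.
proc73 [t=326, t=697] → overlapped-by → no.
proc74 [t=454, t=466] → overlapped-by → no.
proc75 [t=160, t=398] → during → counts.
proc76 [t=176, t=452] → during → counts.
Total: 5.

5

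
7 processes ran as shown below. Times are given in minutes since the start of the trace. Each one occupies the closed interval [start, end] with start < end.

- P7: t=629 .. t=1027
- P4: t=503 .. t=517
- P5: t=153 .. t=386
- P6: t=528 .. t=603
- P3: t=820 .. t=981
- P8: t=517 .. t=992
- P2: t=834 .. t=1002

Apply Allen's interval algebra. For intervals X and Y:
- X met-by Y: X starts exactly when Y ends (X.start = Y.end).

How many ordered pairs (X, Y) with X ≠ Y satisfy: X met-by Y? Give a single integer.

1

Checking all 42 ordered pairs for relation 'met-by'; matching pairs in alphabetical order:
(P8, P4): P8 met-by P4 ✓
Count: 1.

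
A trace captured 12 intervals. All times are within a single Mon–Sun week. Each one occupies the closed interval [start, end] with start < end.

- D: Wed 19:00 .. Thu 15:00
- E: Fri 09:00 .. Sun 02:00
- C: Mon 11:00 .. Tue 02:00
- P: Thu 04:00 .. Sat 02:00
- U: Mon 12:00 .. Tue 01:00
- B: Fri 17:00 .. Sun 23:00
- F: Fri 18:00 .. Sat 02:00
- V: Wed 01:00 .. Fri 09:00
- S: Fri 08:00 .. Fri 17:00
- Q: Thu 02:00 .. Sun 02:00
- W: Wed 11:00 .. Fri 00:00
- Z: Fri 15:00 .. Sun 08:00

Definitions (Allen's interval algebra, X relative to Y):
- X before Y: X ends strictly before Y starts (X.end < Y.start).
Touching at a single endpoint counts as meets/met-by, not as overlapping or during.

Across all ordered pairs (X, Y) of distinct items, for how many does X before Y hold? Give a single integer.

34

Checking all 132 ordered pairs for relation 'before'; matching pairs in alphabetical order:
(C, B): C before B ✓
(C, D): C before D ✓
(C, E): C before E ✓
(C, F): C before F ✓
(C, P): C before P ✓
(C, Q): C before Q ✓
(C, S): C before S ✓
(C, V): C before V ✓
(C, W): C before W ✓
(C, Z): C before Z ✓
(D, B): D before B ✓
(D, E): D before E ✓
(D, F): D before F ✓
(D, S): D before S ✓
(D, Z): D before Z ✓
(S, F): S before F ✓
(U, B): U before B ✓
(U, D): U before D ✓
(U, E): U before E ✓
(U, F): U before F ✓
(U, P): U before P ✓
(U, Q): U before Q ✓
(U, S): U before S ✓
(U, V): U before V ✓
... plus 10 further pairs not listed.
Count: 34.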